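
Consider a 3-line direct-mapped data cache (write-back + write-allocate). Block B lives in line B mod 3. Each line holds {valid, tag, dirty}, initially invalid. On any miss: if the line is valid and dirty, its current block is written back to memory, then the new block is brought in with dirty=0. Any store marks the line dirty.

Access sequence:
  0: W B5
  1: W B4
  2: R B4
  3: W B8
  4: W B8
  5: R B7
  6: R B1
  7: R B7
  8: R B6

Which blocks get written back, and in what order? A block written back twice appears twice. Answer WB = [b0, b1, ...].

WB = [5, 4]

  0 | W B5 → L2 miss [D]
  1 | W B4 → L1 miss [D]
  2 | R B4 → L1 hit [D]
  3 | W B8 → L2 miss wb→B5 [D]
  4 | W B8 → L2 hit [D]
  5 | R B7 → L1 miss wb→B4 [-]
  6 | R B1 → L1 miss [-]
  7 | R B7 → L1 miss [-]
  8 | R B6 → L0 miss [-]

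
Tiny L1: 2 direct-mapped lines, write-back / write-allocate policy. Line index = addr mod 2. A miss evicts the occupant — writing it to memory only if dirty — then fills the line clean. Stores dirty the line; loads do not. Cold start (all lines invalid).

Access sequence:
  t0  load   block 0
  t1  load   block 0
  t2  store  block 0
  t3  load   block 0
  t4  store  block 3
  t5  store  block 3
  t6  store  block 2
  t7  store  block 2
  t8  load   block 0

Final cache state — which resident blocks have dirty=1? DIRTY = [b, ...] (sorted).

0: R B0 -> L0 miss  d=-]
1: R B0 -> L0 hit  d=-]
2: W B0 -> L0 hit  d=D]
3: R B0 -> L0 hit  d=D]
4: W B3 -> L1 miss  d=D]
5: W B3 -> L1 hit  d=D]
6: W B2 -> L0 miss wb->B0  d=D]
7: W B2 -> L0 hit  d=D]
8: R B0 -> L0 miss wb->B2  d=-]

DIRTY = [3]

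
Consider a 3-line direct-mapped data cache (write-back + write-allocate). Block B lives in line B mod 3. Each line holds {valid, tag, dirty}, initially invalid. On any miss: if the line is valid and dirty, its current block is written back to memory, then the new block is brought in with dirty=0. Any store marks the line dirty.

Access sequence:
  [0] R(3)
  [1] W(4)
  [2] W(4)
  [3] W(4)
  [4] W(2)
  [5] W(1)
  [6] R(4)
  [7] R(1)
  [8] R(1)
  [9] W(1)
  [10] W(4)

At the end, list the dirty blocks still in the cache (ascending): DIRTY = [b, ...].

0: R B3 -> L0 miss  d=-]
1: W B4 -> L1 miss  d=D]
2: W B4 -> L1 hit  d=D]
3: W B4 -> L1 hit  d=D]
4: W B2 -> L2 miss  d=D]
5: W B1 -> L1 miss wb->B4  d=D]
6: R B4 -> L1 miss wb->B1  d=-]
7: R B1 -> L1 miss  d=-]
8: R B1 -> L1 hit  d=-]
9: W B1 -> L1 hit  d=D]
10: W B4 -> L1 miss wb->B1  d=D]

DIRTY = [2, 4]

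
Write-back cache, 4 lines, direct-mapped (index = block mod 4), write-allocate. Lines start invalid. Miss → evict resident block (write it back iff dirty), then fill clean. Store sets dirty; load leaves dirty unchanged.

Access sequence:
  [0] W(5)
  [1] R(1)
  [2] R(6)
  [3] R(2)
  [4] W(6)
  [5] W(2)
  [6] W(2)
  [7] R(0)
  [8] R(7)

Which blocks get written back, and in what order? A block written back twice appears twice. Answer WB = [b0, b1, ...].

0: W B5 → L1 miss [D]
1: R B1 → L1 miss wb→B5 [-]
2: R B6 → L2 miss [-]
3: R B2 → L2 miss [-]
4: W B6 → L2 miss [D]
5: W B2 → L2 miss wb→B6 [D]
6: W B2 → L2 hit [D]
7: R B0 → L0 miss [-]
8: R B7 → L3 miss [-]

WB = [5, 6]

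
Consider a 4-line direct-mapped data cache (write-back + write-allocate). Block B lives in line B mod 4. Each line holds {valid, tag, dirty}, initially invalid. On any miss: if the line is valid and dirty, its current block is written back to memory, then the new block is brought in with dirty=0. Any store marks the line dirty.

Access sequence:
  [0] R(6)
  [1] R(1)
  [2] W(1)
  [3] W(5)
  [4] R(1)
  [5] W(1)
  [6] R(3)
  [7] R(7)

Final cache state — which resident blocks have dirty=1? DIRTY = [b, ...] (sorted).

DIRTY = [1]

0: R B6 → L2 miss [-]
1: R B1 → L1 miss [-]
2: W B1 → L1 hit [D]
3: W B5 → L1 miss wb→B1 [D]
4: R B1 → L1 miss wb→B5 [-]
5: W B1 → L1 hit [D]
6: R B3 → L3 miss [-]
7: R B7 → L3 miss [-]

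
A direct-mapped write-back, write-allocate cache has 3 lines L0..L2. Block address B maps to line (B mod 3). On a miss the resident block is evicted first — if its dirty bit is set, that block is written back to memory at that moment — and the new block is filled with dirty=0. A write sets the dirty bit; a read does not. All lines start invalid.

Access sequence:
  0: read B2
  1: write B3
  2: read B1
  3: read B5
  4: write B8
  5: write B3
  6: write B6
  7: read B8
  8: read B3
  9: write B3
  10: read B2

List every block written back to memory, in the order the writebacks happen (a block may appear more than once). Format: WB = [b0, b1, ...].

WB = [3, 6, 8]

0: R B2 → L2 miss [-]
1: W B3 → L0 miss [D]
2: R B1 → L1 miss [-]
3: R B5 → L2 miss [-]
4: W B8 → L2 miss [D]
5: W B3 → L0 hit [D]
6: W B6 → L0 miss wb→B3 [D]
7: R B8 → L2 hit [D]
8: R B3 → L0 miss wb→B6 [-]
9: W B3 → L0 hit [D]
10: R B2 → L2 miss wb→B8 [-]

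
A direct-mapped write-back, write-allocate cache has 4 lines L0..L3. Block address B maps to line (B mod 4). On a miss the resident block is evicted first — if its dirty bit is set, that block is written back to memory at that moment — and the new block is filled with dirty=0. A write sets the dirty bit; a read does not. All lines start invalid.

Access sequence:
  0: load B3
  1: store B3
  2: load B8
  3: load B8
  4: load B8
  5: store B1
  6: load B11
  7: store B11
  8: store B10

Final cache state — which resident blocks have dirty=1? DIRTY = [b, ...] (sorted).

  0 | R B3 → L3 miss [-]
  1 | W B3 → L3 hit [D]
  2 | R B8 → L0 miss [-]
  3 | R B8 → L0 hit [-]
  4 | R B8 → L0 hit [-]
  5 | W B1 → L1 miss [D]
  6 | R B11 → L3 miss wb→B3 [-]
  7 | W B11 → L3 hit [D]
  8 | W B10 → L2 miss [D]

DIRTY = [1, 10, 11]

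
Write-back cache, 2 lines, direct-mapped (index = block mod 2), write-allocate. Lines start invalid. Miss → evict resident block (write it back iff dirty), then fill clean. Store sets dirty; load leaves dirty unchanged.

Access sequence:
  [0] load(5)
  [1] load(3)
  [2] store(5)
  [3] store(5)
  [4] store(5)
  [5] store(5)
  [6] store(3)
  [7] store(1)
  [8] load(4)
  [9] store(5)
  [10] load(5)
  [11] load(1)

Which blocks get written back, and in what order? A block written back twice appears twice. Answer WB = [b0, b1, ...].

WB = [5, 3, 1, 5]

0: R B5 -> L1 miss  d=-]
1: R B3 -> L1 miss  d=-]
2: W B5 -> L1 miss  d=D]
3: W B5 -> L1 hit  d=D]
4: W B5 -> L1 hit  d=D]
5: W B5 -> L1 hit  d=D]
6: W B3 -> L1 miss wb->B5  d=D]
7: W B1 -> L1 miss wb->B3  d=D]
8: R B4 -> L0 miss  d=-]
9: W B5 -> L1 miss wb->B1  d=D]
10: R B5 -> L1 hit  d=D]
11: R B1 -> L1 miss wb->B5  d=-]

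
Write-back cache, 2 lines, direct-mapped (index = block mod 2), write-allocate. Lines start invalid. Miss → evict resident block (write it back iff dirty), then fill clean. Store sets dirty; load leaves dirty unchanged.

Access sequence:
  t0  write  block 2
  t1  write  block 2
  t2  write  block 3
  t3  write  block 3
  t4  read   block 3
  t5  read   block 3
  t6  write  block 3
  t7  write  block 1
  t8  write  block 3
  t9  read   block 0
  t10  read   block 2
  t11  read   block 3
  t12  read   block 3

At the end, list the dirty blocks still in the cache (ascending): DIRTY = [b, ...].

DIRTY = [3]

0: W B2 -> L0 miss  d=D]
1: W B2 -> L0 hit  d=D]
2: W B3 -> L1 miss  d=D]
3: W B3 -> L1 hit  d=D]
4: R B3 -> L1 hit  d=D]
5: R B3 -> L1 hit  d=D]
6: W B3 -> L1 hit  d=D]
7: W B1 -> L1 miss wb->B3  d=D]
8: W B3 -> L1 miss wb->B1  d=D]
9: R B0 -> L0 miss wb->B2  d=-]
10: R B2 -> L0 miss  d=-]
11: R B3 -> L1 hit  d=D]
12: R B3 -> L1 hit  d=D]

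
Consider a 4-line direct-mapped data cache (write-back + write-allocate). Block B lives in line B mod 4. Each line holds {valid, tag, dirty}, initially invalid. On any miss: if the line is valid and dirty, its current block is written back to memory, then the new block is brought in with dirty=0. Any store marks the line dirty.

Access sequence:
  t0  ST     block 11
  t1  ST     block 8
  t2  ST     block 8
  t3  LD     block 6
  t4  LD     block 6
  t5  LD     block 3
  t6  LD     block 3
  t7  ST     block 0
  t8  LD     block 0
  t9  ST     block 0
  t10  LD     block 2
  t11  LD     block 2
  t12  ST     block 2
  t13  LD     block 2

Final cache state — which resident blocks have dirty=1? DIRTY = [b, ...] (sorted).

0: W B11 → L3 miss [D]
1: W B8 → L0 miss [D]
2: W B8 → L0 hit [D]
3: R B6 → L2 miss [-]
4: R B6 → L2 hit [-]
5: R B3 → L3 miss wb→B11 [-]
6: R B3 → L3 hit [-]
7: W B0 → L0 miss wb→B8 [D]
8: R B0 → L0 hit [D]
9: W B0 → L0 hit [D]
10: R B2 → L2 miss [-]
11: R B2 → L2 hit [-]
12: W B2 → L2 hit [D]
13: R B2 → L2 hit [D]

DIRTY = [0, 2]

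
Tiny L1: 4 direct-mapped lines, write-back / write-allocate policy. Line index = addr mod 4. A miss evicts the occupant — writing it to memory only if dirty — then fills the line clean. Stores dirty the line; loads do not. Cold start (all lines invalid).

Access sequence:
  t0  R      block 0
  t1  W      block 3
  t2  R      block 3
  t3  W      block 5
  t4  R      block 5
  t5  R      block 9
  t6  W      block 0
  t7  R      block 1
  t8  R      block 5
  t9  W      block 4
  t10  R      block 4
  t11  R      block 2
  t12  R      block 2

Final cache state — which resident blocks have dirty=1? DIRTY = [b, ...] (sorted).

DIRTY = [3, 4]

0: R B0 → L0 miss [-]
1: W B3 → L3 miss [D]
2: R B3 → L3 hit [D]
3: W B5 → L1 miss [D]
4: R B5 → L1 hit [D]
5: R B9 → L1 miss wb→B5 [-]
6: W B0 → L0 hit [D]
7: R B1 → L1 miss [-]
8: R B5 → L1 miss [-]
9: W B4 → L0 miss wb→B0 [D]
10: R B4 → L0 hit [D]
11: R B2 → L2 miss [-]
12: R B2 → L2 hit [-]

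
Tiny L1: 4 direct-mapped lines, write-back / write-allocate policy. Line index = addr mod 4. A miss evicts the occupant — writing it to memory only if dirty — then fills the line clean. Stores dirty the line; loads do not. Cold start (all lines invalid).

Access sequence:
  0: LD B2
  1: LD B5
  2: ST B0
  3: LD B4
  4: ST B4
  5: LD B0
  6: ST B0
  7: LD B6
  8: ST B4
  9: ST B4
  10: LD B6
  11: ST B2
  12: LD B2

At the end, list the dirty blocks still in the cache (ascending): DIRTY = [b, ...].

DIRTY = [2, 4]

  0 | R B2 → L2 miss [-]
  1 | R B5 → L1 miss [-]
  2 | W B0 → L0 miss [D]
  3 | R B4 → L0 miss wb→B0 [-]
  4 | W B4 → L0 hit [D]
  5 | R B0 → L0 miss wb→B4 [-]
  6 | W B0 → L0 hit [D]
  7 | R B6 → L2 miss [-]
  8 | W B4 → L0 miss wb→B0 [D]
  9 | W B4 → L0 hit [D]
  10 | R B6 → L2 hit [-]
  11 | W B2 → L2 miss [D]
  12 | R B2 → L2 hit [D]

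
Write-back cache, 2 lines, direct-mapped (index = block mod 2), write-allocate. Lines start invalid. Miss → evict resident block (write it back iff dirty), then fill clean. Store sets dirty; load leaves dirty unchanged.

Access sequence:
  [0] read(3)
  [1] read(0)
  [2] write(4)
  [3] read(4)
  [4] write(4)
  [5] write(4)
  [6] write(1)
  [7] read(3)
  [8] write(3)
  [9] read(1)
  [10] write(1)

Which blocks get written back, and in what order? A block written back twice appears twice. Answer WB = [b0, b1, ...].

WB = [1, 3]

0: R B3 → L1 miss [-]
1: R B0 → L0 miss [-]
2: W B4 → L0 miss [D]
3: R B4 → L0 hit [D]
4: W B4 → L0 hit [D]
5: W B4 → L0 hit [D]
6: W B1 → L1 miss [D]
7: R B3 → L1 miss wb→B1 [-]
8: W B3 → L1 hit [D]
9: R B1 → L1 miss wb→B3 [-]
10: W B1 → L1 hit [D]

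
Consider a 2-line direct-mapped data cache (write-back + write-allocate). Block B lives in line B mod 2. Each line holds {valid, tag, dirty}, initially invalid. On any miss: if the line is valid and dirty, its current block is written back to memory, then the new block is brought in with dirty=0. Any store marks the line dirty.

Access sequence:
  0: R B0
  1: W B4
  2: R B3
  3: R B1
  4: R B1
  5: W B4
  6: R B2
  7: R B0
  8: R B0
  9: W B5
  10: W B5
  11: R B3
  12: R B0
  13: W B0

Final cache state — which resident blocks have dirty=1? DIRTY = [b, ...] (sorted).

DIRTY = [0]

0: R B0 → L0 miss [-]
1: W B4 → L0 miss [D]
2: R B3 → L1 miss [-]
3: R B1 → L1 miss [-]
4: R B1 → L1 hit [-]
5: W B4 → L0 hit [D]
6: R B2 → L0 miss wb→B4 [-]
7: R B0 → L0 miss [-]
8: R B0 → L0 hit [-]
9: W B5 → L1 miss [D]
10: W B5 → L1 hit [D]
11: R B3 → L1 miss wb→B5 [-]
12: R B0 → L0 hit [-]
13: W B0 → L0 hit [D]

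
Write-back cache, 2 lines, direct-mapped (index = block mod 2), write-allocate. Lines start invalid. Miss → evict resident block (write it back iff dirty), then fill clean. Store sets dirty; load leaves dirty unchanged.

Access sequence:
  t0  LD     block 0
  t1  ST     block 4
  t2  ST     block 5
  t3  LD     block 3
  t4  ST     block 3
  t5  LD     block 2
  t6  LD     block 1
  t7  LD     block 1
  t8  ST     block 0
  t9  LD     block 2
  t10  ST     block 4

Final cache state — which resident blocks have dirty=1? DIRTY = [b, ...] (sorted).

0: R B0 → L0 miss [-]
1: W B4 → L0 miss [D]
2: W B5 → L1 miss [D]
3: R B3 → L1 miss wb→B5 [-]
4: W B3 → L1 hit [D]
5: R B2 → L0 miss wb→B4 [-]
6: R B1 → L1 miss wb→B3 [-]
7: R B1 → L1 hit [-]
8: W B0 → L0 miss [D]
9: R B2 → L0 miss wb→B0 [-]
10: W B4 → L0 miss [D]

DIRTY = [4]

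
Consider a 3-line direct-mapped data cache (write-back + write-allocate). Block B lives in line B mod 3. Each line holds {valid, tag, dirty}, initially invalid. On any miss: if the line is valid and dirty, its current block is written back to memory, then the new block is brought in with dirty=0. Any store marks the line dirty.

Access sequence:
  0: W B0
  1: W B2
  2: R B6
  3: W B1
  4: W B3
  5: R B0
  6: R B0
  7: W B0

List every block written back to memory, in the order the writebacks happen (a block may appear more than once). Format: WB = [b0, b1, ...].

WB = [0, 3]

  0 | W B0 → L0 miss [D]
  1 | W B2 → L2 miss [D]
  2 | R B6 → L0 miss wb→B0 [-]
  3 | W B1 → L1 miss [D]
  4 | W B3 → L0 miss [D]
  5 | R B0 → L0 miss wb→B3 [-]
  6 | R B0 → L0 hit [-]
  7 | W B0 → L0 hit [D]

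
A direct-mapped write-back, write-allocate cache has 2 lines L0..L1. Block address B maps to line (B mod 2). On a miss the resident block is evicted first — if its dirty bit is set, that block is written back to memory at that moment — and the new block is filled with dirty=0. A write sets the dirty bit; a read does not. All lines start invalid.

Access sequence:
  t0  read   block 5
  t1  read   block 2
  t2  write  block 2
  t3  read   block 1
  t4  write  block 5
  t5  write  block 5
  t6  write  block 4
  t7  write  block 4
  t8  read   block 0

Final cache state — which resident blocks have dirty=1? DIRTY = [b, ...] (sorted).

DIRTY = [5]

  0 | R B5 → L1 miss [-]
  1 | R B2 → L0 miss [-]
  2 | W B2 → L0 hit [D]
  3 | R B1 → L1 miss [-]
  4 | W B5 → L1 miss [D]
  5 | W B5 → L1 hit [D]
  6 | W B4 → L0 miss wb→B2 [D]
  7 | W B4 → L0 hit [D]
  8 | R B0 → L0 miss wb→B4 [-]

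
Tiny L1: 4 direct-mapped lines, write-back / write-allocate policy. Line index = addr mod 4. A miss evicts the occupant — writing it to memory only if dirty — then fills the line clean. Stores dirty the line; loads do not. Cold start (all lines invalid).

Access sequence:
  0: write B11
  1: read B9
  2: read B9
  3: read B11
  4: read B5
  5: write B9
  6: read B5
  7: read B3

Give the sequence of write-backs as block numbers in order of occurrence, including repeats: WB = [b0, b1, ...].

0: W B11 -> L3 miss  d=D]
1: R B9 -> L1 miss  d=-]
2: R B9 -> L1 hit  d=-]
3: R B11 -> L3 hit  d=D]
4: R B5 -> L1 miss  d=-]
5: W B9 -> L1 miss  d=D]
6: R B5 -> L1 miss wb->B9  d=-]
7: R B3 -> L3 miss wb->B11  d=-]

WB = [9, 11]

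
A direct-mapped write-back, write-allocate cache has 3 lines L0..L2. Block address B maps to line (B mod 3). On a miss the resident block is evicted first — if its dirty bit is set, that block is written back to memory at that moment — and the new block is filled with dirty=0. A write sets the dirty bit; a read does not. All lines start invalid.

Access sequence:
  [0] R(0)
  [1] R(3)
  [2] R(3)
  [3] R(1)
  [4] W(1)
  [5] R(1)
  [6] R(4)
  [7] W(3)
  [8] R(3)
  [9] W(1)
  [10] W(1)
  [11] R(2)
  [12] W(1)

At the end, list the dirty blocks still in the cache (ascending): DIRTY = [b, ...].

DIRTY = [1, 3]

0: R B0 → L0 miss [-]
1: R B3 → L0 miss [-]
2: R B3 → L0 hit [-]
3: R B1 → L1 miss [-]
4: W B1 → L1 hit [D]
5: R B1 → L1 hit [D]
6: R B4 → L1 miss wb→B1 [-]
7: W B3 → L0 hit [D]
8: R B3 → L0 hit [D]
9: W B1 → L1 miss [D]
10: W B1 → L1 hit [D]
11: R B2 → L2 miss [-]
12: W B1 → L1 hit [D]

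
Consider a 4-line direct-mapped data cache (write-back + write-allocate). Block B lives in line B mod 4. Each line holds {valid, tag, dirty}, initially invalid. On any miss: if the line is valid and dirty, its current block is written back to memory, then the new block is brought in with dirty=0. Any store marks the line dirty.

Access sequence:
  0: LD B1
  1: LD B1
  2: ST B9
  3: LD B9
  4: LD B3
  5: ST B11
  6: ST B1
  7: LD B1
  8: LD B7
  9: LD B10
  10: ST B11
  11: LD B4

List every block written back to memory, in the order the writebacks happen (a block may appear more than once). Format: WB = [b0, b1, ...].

0: R B1 → L1 miss [-]
1: R B1 → L1 hit [-]
2: W B9 → L1 miss [D]
3: R B9 → L1 hit [D]
4: R B3 → L3 miss [-]
5: W B11 → L3 miss [D]
6: W B1 → L1 miss wb→B9 [D]
7: R B1 → L1 hit [D]
8: R B7 → L3 miss wb→B11 [-]
9: R B10 → L2 miss [-]
10: W B11 → L3 miss [D]
11: R B4 → L0 miss [-]

WB = [9, 11]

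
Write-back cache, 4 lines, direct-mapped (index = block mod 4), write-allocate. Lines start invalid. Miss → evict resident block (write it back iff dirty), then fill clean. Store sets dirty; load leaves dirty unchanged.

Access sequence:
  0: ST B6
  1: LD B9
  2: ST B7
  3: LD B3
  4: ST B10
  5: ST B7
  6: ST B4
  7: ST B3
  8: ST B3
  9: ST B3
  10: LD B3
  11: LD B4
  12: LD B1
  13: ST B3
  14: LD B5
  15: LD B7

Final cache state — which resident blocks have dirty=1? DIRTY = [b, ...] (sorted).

0: W B6 → L2 miss [D]
1: R B9 → L1 miss [-]
2: W B7 → L3 miss [D]
3: R B3 → L3 miss wb→B7 [-]
4: W B10 → L2 miss wb→B6 [D]
5: W B7 → L3 miss [D]
6: W B4 → L0 miss [D]
7: W B3 → L3 miss wb→B7 [D]
8: W B3 → L3 hit [D]
9: W B3 → L3 hit [D]
10: R B3 → L3 hit [D]
11: R B4 → L0 hit [D]
12: R B1 → L1 miss [-]
13: W B3 → L3 hit [D]
14: R B5 → L1 miss [-]
15: R B7 → L3 miss wb→B3 [-]

DIRTY = [4, 10]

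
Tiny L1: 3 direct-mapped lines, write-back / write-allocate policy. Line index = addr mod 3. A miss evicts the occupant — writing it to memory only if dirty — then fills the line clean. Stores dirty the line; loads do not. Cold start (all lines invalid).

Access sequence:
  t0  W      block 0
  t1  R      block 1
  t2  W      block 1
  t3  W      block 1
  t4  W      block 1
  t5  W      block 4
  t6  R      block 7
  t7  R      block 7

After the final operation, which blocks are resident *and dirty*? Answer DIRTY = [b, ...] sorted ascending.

0: W B0 → L0 miss [D]
1: R B1 → L1 miss [-]
2: W B1 → L1 hit [D]
3: W B1 → L1 hit [D]
4: W B1 → L1 hit [D]
5: W B4 → L1 miss wb→B1 [D]
6: R B7 → L1 miss wb→B4 [-]
7: R B7 → L1 hit [-]

DIRTY = [0]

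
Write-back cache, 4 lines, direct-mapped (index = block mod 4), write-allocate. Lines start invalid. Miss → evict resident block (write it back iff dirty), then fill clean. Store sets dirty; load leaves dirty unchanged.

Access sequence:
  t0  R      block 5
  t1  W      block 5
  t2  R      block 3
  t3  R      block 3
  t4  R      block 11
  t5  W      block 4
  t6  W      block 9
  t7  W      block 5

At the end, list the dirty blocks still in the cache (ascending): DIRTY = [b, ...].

0: R B5 → L1 miss [-]
1: W B5 → L1 hit [D]
2: R B3 → L3 miss [-]
3: R B3 → L3 hit [-]
4: R B11 → L3 miss [-]
5: W B4 → L0 miss [D]
6: W B9 → L1 miss wb→B5 [D]
7: W B5 → L1 miss wb→B9 [D]

DIRTY = [4, 5]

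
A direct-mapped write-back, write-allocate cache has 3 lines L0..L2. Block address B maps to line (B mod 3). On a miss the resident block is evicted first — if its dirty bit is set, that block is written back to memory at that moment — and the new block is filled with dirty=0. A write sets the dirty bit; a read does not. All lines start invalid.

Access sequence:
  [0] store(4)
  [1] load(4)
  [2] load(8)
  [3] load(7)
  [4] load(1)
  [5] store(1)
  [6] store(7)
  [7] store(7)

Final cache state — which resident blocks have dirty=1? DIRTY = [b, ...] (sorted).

DIRTY = [7]

  0 | W B4 → L1 miss [D]
  1 | R B4 → L1 hit [D]
  2 | R B8 → L2 miss [-]
  3 | R B7 → L1 miss wb→B4 [-]
  4 | R B1 → L1 miss [-]
  5 | W B1 → L1 hit [D]
  6 | W B7 → L1 miss wb→B1 [D]
  7 | W B7 → L1 hit [D]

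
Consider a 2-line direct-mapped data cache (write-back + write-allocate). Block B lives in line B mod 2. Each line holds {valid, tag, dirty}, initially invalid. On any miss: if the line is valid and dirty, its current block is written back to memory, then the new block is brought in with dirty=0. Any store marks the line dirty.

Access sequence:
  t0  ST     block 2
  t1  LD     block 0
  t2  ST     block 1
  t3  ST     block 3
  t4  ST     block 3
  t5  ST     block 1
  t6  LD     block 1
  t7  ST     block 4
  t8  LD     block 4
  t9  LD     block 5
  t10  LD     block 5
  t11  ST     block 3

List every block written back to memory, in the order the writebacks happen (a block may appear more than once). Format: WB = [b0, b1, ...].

0: W B2 → L0 miss [D]
1: R B0 → L0 miss wb→B2 [-]
2: W B1 → L1 miss [D]
3: W B3 → L1 miss wb→B1 [D]
4: W B3 → L1 hit [D]
5: W B1 → L1 miss wb→B3 [D]
6: R B1 → L1 hit [D]
7: W B4 → L0 miss [D]
8: R B4 → L0 hit [D]
9: R B5 → L1 miss wb→B1 [-]
10: R B5 → L1 hit [-]
11: W B3 → L1 miss [D]

WB = [2, 1, 3, 1]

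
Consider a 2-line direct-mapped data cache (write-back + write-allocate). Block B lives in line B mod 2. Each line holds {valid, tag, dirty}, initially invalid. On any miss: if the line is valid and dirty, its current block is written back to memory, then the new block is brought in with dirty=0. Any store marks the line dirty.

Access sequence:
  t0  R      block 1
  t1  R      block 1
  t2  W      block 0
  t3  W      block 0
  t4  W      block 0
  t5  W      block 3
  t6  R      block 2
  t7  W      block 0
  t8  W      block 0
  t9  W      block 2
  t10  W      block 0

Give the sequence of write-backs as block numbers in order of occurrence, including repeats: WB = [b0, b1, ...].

WB = [0, 0, 2]

  0 | R B1 → L1 miss [-]
  1 | R B1 → L1 hit [-]
  2 | W B0 → L0 miss [D]
  3 | W B0 → L0 hit [D]
  4 | W B0 → L0 hit [D]
  5 | W B3 → L1 miss [D]
  6 | R B2 → L0 miss wb→B0 [-]
  7 | W B0 → L0 miss [D]
  8 | W B0 → L0 hit [D]
  9 | W B2 → L0 miss wb→B0 [D]
  10 | W B0 → L0 miss wb→B2 [D]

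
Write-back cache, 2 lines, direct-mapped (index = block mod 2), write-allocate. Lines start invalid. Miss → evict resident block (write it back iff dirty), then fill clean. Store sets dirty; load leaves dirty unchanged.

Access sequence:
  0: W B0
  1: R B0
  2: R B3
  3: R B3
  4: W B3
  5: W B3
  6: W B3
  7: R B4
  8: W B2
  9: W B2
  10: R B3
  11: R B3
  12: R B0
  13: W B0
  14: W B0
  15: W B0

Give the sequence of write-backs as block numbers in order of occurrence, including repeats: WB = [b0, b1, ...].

WB = [0, 2]

0: W B0 → L0 miss [D]
1: R B0 → L0 hit [D]
2: R B3 → L1 miss [-]
3: R B3 → L1 hit [-]
4: W B3 → L1 hit [D]
5: W B3 → L1 hit [D]
6: W B3 → L1 hit [D]
7: R B4 → L0 miss wb→B0 [-]
8: W B2 → L0 miss [D]
9: W B2 → L0 hit [D]
10: R B3 → L1 hit [D]
11: R B3 → L1 hit [D]
12: R B0 → L0 miss wb→B2 [-]
13: W B0 → L0 hit [D]
14: W B0 → L0 hit [D]
15: W B0 → L0 hit [D]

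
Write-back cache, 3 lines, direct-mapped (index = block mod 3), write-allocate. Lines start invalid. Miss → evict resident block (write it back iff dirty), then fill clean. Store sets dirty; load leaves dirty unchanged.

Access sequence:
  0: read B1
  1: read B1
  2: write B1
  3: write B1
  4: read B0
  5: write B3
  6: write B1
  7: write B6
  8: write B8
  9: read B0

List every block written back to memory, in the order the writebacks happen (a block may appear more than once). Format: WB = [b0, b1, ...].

WB = [3, 6]

0: R B1 → L1 miss [-]
1: R B1 → L1 hit [-]
2: W B1 → L1 hit [D]
3: W B1 → L1 hit [D]
4: R B0 → L0 miss [-]
5: W B3 → L0 miss [D]
6: W B1 → L1 hit [D]
7: W B6 → L0 miss wb→B3 [D]
8: W B8 → L2 miss [D]
9: R B0 → L0 miss wb→B6 [-]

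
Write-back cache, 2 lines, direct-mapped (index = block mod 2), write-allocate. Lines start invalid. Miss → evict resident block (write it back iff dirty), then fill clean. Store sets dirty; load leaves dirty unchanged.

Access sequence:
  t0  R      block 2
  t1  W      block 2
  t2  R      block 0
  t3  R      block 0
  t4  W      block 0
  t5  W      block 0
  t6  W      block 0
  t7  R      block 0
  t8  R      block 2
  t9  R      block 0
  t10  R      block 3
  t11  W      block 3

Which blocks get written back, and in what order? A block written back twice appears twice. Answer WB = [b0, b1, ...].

0: R B2 -> L0 miss  d=-]
1: W B2 -> L0 hit  d=D]
2: R B0 -> L0 miss wb->B2  d=-]
3: R B0 -> L0 hit  d=-]
4: W B0 -> L0 hit  d=D]
5: W B0 -> L0 hit  d=D]
6: W B0 -> L0 hit  d=D]
7: R B0 -> L0 hit  d=D]
8: R B2 -> L0 miss wb->B0  d=-]
9: R B0 -> L0 miss  d=-]
10: R B3 -> L1 miss  d=-]
11: W B3 -> L1 hit  d=D]

WB = [2, 0]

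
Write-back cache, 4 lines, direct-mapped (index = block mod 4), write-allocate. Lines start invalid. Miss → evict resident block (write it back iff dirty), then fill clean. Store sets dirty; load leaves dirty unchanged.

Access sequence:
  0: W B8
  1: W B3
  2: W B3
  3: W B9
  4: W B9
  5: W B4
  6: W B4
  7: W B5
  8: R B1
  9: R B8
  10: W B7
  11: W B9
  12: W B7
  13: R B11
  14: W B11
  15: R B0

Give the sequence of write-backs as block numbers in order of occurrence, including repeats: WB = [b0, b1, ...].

WB = [8, 9, 5, 4, 3, 7]

0: W B8 → L0 miss [D]
1: W B3 → L3 miss [D]
2: W B3 → L3 hit [D]
3: W B9 → L1 miss [D]
4: W B9 → L1 hit [D]
5: W B4 → L0 miss wb→B8 [D]
6: W B4 → L0 hit [D]
7: W B5 → L1 miss wb→B9 [D]
8: R B1 → L1 miss wb→B5 [-]
9: R B8 → L0 miss wb→B4 [-]
10: W B7 → L3 miss wb→B3 [D]
11: W B9 → L1 miss [D]
12: W B7 → L3 hit [D]
13: R B11 → L3 miss wb→B7 [-]
14: W B11 → L3 hit [D]
15: R B0 → L0 miss [-]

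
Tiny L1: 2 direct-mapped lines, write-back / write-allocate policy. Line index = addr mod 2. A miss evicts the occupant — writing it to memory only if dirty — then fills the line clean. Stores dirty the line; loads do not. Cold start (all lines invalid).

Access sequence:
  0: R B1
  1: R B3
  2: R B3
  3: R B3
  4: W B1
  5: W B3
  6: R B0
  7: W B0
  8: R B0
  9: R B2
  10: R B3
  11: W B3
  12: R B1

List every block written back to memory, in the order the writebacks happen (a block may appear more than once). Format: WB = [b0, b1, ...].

  0 | R B1 → L1 miss [-]
  1 | R B3 → L1 miss [-]
  2 | R B3 → L1 hit [-]
  3 | R B3 → L1 hit [-]
  4 | W B1 → L1 miss [D]
  5 | W B3 → L1 miss wb→B1 [D]
  6 | R B0 → L0 miss [-]
  7 | W B0 → L0 hit [D]
  8 | R B0 → L0 hit [D]
  9 | R B2 → L0 miss wb→B0 [-]
  10 | R B3 → L1 hit [D]
  11 | W B3 → L1 hit [D]
  12 | R B1 → L1 miss wb→B3 [-]

WB = [1, 0, 3]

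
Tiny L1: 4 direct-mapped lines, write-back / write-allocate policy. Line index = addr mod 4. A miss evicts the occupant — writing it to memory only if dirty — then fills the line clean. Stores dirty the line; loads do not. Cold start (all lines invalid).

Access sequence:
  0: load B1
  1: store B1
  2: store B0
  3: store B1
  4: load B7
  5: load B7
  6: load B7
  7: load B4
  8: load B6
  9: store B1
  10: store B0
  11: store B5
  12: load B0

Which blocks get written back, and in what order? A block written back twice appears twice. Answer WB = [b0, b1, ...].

WB = [0, 1]

0: R B1 -> L1 miss  d=-]
1: W B1 -> L1 hit  d=D]
2: W B0 -> L0 miss  d=D]
3: W B1 -> L1 hit  d=D]
4: R B7 -> L3 miss  d=-]
5: R B7 -> L3 hit  d=-]
6: R B7 -> L3 hit  d=-]
7: R B4 -> L0 miss wb->B0  d=-]
8: R B6 -> L2 miss  d=-]
9: W B1 -> L1 hit  d=D]
10: W B0 -> L0 miss  d=D]
11: W B5 -> L1 miss wb->B1  d=D]
12: R B0 -> L0 hit  d=D]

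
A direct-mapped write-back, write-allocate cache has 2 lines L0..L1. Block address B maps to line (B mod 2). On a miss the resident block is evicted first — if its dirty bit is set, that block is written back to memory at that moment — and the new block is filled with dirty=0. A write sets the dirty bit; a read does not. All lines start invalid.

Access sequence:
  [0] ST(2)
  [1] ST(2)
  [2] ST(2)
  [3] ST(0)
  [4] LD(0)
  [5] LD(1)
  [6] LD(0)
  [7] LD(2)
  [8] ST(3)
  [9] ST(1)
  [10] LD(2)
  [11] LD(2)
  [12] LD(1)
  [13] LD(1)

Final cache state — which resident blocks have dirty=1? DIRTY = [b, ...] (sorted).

0: W B2 → L0 miss [D]
1: W B2 → L0 hit [D]
2: W B2 → L0 hit [D]
3: W B0 → L0 miss wb→B2 [D]
4: R B0 → L0 hit [D]
5: R B1 → L1 miss [-]
6: R B0 → L0 hit [D]
7: R B2 → L0 miss wb→B0 [-]
8: W B3 → L1 miss [D]
9: W B1 → L1 miss wb→B3 [D]
10: R B2 → L0 hit [-]
11: R B2 → L0 hit [-]
12: R B1 → L1 hit [D]
13: R B1 → L1 hit [D]

DIRTY = [1]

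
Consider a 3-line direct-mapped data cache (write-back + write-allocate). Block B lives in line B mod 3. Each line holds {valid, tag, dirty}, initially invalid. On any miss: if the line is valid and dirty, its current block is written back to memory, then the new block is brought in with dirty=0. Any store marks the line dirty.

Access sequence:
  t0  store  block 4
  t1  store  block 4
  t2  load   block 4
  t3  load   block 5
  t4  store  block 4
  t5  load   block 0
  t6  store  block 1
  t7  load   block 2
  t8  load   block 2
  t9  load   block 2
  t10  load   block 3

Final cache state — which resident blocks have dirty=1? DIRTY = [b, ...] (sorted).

  0 | W B4 → L1 miss [D]
  1 | W B4 → L1 hit [D]
  2 | R B4 → L1 hit [D]
  3 | R B5 → L2 miss [-]
  4 | W B4 → L1 hit [D]
  5 | R B0 → L0 miss [-]
  6 | W B1 → L1 miss wb→B4 [D]
  7 | R B2 → L2 miss [-]
  8 | R B2 → L2 hit [-]
  9 | R B2 → L2 hit [-]
  10 | R B3 → L0 miss [-]

DIRTY = [1]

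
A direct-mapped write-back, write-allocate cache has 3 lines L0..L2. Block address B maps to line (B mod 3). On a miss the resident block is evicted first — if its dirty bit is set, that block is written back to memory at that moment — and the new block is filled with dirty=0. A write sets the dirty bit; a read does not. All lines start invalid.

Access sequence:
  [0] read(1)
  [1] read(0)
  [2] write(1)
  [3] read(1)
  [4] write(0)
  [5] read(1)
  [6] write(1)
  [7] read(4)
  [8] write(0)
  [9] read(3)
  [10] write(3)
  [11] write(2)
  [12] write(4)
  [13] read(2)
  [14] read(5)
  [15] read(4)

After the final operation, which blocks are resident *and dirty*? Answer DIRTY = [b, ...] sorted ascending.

DIRTY = [3, 4]

0: R B1 → L1 miss [-]
1: R B0 → L0 miss [-]
2: W B1 → L1 hit [D]
3: R B1 → L1 hit [D]
4: W B0 → L0 hit [D]
5: R B1 → L1 hit [D]
6: W B1 → L1 hit [D]
7: R B4 → L1 miss wb→B1 [-]
8: W B0 → L0 hit [D]
9: R B3 → L0 miss wb→B0 [-]
10: W B3 → L0 hit [D]
11: W B2 → L2 miss [D]
12: W B4 → L1 hit [D]
13: R B2 → L2 hit [D]
14: R B5 → L2 miss wb→B2 [-]
15: R B4 → L1 hit [D]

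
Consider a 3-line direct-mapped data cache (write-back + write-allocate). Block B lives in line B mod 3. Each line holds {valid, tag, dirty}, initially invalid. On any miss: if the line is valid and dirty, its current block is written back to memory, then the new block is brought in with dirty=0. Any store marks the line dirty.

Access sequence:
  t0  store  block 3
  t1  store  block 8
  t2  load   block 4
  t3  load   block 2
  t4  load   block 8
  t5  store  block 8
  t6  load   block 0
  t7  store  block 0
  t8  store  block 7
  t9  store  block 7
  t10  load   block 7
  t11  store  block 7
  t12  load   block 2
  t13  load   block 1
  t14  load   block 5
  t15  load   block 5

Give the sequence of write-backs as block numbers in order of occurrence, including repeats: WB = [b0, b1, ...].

0: W B3 → L0 miss [D]
1: W B8 → L2 miss [D]
2: R B4 → L1 miss [-]
3: R B2 → L2 miss wb→B8 [-]
4: R B8 → L2 miss [-]
5: W B8 → L2 hit [D]
6: R B0 → L0 miss wb→B3 [-]
7: W B0 → L0 hit [D]
8: W B7 → L1 miss [D]
9: W B7 → L1 hit [D]
10: R B7 → L1 hit [D]
11: W B7 → L1 hit [D]
12: R B2 → L2 miss wb→B8 [-]
13: R B1 → L1 miss wb→B7 [-]
14: R B5 → L2 miss [-]
15: R B5 → L2 hit [-]

WB = [8, 3, 8, 7]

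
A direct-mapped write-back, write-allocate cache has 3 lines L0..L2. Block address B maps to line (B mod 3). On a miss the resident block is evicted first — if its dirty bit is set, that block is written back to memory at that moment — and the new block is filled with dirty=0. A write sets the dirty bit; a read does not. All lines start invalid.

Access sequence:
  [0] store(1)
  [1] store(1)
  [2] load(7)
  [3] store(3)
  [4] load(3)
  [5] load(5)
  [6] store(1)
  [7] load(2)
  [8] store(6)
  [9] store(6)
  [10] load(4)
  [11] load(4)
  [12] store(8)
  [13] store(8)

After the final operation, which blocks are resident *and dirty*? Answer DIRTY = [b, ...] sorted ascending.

0: W B1 → L1 miss [D]
1: W B1 → L1 hit [D]
2: R B7 → L1 miss wb→B1 [-]
3: W B3 → L0 miss [D]
4: R B3 → L0 hit [D]
5: R B5 → L2 miss [-]
6: W B1 → L1 miss [D]
7: R B2 → L2 miss [-]
8: W B6 → L0 miss wb→B3 [D]
9: W B6 → L0 hit [D]
10: R B4 → L1 miss wb→B1 [-]
11: R B4 → L1 hit [-]
12: W B8 → L2 miss [D]
13: W B8 → L2 hit [D]

DIRTY = [6, 8]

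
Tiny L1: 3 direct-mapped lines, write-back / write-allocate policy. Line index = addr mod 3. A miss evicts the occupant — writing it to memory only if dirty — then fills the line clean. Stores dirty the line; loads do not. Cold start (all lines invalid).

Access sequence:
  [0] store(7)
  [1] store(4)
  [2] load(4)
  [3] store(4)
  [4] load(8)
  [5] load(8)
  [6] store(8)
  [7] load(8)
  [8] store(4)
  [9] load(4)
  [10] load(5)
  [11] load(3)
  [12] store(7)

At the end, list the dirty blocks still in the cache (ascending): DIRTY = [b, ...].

0: W B7 -> L1 miss  d=D]
1: W B4 -> L1 miss wb->B7  d=D]
2: R B4 -> L1 hit  d=D]
3: W B4 -> L1 hit  d=D]
4: R B8 -> L2 miss  d=-]
5: R B8 -> L2 hit  d=-]
6: W B8 -> L2 hit  d=D]
7: R B8 -> L2 hit  d=D]
8: W B4 -> L1 hit  d=D]
9: R B4 -> L1 hit  d=D]
10: R B5 -> L2 miss wb->B8  d=-]
11: R B3 -> L0 miss  d=-]
12: W B7 -> L1 miss wb->B4  d=D]

DIRTY = [7]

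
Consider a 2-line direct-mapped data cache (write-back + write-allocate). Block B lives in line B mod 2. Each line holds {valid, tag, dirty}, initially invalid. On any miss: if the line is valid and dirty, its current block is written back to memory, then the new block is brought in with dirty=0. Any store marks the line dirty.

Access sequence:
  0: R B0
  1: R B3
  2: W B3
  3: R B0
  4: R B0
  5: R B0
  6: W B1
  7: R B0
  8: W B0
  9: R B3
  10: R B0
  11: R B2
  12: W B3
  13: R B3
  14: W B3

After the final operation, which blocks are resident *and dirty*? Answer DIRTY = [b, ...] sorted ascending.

  0 | R B0 → L0 miss [-]
  1 | R B3 → L1 miss [-]
  2 | W B3 → L1 hit [D]
  3 | R B0 → L0 hit [-]
  4 | R B0 → L0 hit [-]
  5 | R B0 → L0 hit [-]
  6 | W B1 → L1 miss wb→B3 [D]
  7 | R B0 → L0 hit [-]
  8 | W B0 → L0 hit [D]
  9 | R B3 → L1 miss wb→B1 [-]
  10 | R B0 → L0 hit [D]
  11 | R B2 → L0 miss wb→B0 [-]
  12 | W B3 → L1 hit [D]
  13 | R B3 → L1 hit [D]
  14 | W B3 → L1 hit [D]

DIRTY = [3]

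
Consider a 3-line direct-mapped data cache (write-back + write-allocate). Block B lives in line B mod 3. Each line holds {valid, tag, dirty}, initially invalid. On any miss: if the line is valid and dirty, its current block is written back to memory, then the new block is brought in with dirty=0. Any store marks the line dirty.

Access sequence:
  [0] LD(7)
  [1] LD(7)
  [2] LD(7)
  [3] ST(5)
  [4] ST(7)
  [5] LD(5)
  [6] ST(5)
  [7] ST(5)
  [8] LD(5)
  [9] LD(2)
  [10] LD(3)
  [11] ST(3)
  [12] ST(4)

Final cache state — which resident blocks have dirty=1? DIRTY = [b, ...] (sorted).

0: R B7 → L1 miss [-]
1: R B7 → L1 hit [-]
2: R B7 → L1 hit [-]
3: W B5 → L2 miss [D]
4: W B7 → L1 hit [D]
5: R B5 → L2 hit [D]
6: W B5 → L2 hit [D]
7: W B5 → L2 hit [D]
8: R B5 → L2 hit [D]
9: R B2 → L2 miss wb→B5 [-]
10: R B3 → L0 miss [-]
11: W B3 → L0 hit [D]
12: W B4 → L1 miss wb→B7 [D]

DIRTY = [3, 4]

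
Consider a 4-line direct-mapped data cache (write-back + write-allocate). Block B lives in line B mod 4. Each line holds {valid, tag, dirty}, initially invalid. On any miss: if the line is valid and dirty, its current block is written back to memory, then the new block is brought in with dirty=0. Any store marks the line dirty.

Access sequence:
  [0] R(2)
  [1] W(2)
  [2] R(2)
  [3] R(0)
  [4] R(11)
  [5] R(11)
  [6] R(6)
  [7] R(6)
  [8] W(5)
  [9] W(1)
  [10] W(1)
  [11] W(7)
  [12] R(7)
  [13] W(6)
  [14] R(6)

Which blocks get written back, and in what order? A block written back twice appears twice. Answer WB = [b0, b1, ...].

WB = [2, 5]

0: R B2 → L2 miss [-]
1: W B2 → L2 hit [D]
2: R B2 → L2 hit [D]
3: R B0 → L0 miss [-]
4: R B11 → L3 miss [-]
5: R B11 → L3 hit [-]
6: R B6 → L2 miss wb→B2 [-]
7: R B6 → L2 hit [-]
8: W B5 → L1 miss [D]
9: W B1 → L1 miss wb→B5 [D]
10: W B1 → L1 hit [D]
11: W B7 → L3 miss [D]
12: R B7 → L3 hit [D]
13: W B6 → L2 hit [D]
14: R B6 → L2 hit [D]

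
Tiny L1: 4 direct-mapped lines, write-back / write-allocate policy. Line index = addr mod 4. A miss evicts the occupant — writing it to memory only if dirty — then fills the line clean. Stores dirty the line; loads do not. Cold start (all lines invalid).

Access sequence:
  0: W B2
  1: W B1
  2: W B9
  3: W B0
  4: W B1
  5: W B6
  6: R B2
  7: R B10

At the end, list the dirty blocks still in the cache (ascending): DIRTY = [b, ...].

DIRTY = [0, 1]

0: W B2 → L2 miss [D]
1: W B1 → L1 miss [D]
2: W B9 → L1 miss wb→B1 [D]
3: W B0 → L0 miss [D]
4: W B1 → L1 miss wb→B9 [D]
5: W B6 → L2 miss wb→B2 [D]
6: R B2 → L2 miss wb→B6 [-]
7: R B10 → L2 miss [-]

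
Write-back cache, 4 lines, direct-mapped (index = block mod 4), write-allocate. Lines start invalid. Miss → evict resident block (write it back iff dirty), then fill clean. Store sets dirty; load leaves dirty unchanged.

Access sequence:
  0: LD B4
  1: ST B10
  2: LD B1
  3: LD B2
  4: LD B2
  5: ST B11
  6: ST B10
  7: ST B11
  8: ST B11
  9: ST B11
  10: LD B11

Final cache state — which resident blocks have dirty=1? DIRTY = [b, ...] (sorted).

DIRTY = [10, 11]

0: R B4 -> L0 miss  d=-]
1: W B10 -> L2 miss  d=D]
2: R B1 -> L1 miss  d=-]
3: R B2 -> L2 miss wb->B10  d=-]
4: R B2 -> L2 hit  d=-]
5: W B11 -> L3 miss  d=D]
6: W B10 -> L2 miss  d=D]
7: W B11 -> L3 hit  d=D]
8: W B11 -> L3 hit  d=D]
9: W B11 -> L3 hit  d=D]
10: R B11 -> L3 hit  d=D]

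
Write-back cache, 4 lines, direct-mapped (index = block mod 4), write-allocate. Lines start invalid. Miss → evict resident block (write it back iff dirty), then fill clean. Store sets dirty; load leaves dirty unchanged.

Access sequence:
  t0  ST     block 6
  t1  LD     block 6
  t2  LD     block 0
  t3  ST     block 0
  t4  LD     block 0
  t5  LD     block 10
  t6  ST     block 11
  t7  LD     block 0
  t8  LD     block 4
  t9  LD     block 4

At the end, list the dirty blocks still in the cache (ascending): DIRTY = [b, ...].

0: W B6 -> L2 miss  d=D]
1: R B6 -> L2 hit  d=D]
2: R B0 -> L0 miss  d=-]
3: W B0 -> L0 hit  d=D]
4: R B0 -> L0 hit  d=D]
5: R B10 -> L2 miss wb->B6  d=-]
6: W B11 -> L3 miss  d=D]
7: R B0 -> L0 hit  d=D]
8: R B4 -> L0 miss wb->B0  d=-]
9: R B4 -> L0 hit  d=-]

DIRTY = [11]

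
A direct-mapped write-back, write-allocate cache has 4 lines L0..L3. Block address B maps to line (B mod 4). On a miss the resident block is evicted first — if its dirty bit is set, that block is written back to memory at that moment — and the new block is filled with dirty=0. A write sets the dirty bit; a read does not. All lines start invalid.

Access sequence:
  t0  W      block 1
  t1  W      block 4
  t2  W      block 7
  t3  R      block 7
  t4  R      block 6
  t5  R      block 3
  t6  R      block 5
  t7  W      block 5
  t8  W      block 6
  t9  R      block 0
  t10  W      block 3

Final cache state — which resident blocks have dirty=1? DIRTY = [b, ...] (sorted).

DIRTY = [3, 5, 6]

0: W B1 → L1 miss [D]
1: W B4 → L0 miss [D]
2: W B7 → L3 miss [D]
3: R B7 → L3 hit [D]
4: R B6 → L2 miss [-]
5: R B3 → L3 miss wb→B7 [-]
6: R B5 → L1 miss wb→B1 [-]
7: W B5 → L1 hit [D]
8: W B6 → L2 hit [D]
9: R B0 → L0 miss wb→B4 [-]
10: W B3 → L3 hit [D]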